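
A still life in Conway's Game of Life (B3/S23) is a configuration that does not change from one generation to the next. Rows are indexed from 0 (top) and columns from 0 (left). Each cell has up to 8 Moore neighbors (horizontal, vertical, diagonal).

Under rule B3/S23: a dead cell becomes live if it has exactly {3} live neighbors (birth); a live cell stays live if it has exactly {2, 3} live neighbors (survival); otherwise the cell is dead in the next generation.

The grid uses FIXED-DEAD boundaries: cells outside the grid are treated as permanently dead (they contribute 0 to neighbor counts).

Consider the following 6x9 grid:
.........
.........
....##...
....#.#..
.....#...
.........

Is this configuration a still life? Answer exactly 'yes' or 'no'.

Answer: yes

Derivation:
Compute generation 1 and compare to generation 0 (given above):
Generation 1:
.........
.........
....##...
....#.#..
.....#...
.........
The grids are IDENTICAL -> still life.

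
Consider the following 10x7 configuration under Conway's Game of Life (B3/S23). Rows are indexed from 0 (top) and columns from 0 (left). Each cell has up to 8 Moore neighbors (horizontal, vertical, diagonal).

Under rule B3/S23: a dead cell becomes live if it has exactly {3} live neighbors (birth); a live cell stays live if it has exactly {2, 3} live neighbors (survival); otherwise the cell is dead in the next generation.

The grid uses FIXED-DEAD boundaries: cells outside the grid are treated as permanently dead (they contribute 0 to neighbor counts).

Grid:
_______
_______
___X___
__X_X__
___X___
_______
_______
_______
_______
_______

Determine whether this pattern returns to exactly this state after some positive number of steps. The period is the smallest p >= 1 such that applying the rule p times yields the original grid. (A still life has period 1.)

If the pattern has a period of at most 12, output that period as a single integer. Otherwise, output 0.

Answer: 1

Derivation:
Simulating and comparing each generation to the original:
Gen 0 (original, given above): 4 live cells
Gen 1: 4 live cells, MATCHES original -> period = 1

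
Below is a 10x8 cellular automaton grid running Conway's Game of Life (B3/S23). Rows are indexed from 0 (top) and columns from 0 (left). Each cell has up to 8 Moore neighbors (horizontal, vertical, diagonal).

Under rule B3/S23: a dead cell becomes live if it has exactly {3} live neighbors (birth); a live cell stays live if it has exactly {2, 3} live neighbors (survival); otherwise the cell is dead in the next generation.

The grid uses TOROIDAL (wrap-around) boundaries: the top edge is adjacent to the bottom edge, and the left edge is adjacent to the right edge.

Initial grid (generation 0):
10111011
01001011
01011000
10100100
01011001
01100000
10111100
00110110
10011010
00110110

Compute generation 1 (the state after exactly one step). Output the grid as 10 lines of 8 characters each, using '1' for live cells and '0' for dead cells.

Simulating step by step:
Generation 0 (given above): 39 live cells
Generation 1: 18 live cells
(generation 1 grid is the final answer)

Answer: 10000000
01000010
01011011
10000100
00011000
00000100
00000110
00000010
01000000
10000000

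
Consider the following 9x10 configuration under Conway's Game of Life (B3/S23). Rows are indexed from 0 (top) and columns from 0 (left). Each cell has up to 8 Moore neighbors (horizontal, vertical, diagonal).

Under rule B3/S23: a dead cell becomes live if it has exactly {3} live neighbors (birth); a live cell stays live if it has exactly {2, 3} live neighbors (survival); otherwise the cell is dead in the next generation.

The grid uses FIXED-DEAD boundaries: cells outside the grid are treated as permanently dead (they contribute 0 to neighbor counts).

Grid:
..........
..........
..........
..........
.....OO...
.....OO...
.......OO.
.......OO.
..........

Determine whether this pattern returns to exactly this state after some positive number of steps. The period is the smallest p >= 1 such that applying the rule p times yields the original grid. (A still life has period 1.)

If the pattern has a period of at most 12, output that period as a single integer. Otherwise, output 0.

Simulating and comparing each generation to the original:
Gen 0 (original, given above): 8 live cells
Gen 1: 6 live cells, differs from original
Gen 2: 8 live cells, MATCHES original -> period = 2

Answer: 2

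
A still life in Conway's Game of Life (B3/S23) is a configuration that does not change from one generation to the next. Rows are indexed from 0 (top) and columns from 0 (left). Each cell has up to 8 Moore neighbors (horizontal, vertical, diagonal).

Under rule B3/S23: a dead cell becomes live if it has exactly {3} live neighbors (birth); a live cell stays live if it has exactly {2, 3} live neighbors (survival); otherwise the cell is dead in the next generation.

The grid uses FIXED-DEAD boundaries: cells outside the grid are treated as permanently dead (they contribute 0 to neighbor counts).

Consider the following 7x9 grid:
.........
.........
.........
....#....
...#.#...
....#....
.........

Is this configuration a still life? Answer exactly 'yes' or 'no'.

Answer: yes

Derivation:
Compute generation 1 and compare to generation 0 (given above):
Generation 1:
.........
.........
.........
....#....
...#.#...
....#....
.........
The grids are IDENTICAL -> still life.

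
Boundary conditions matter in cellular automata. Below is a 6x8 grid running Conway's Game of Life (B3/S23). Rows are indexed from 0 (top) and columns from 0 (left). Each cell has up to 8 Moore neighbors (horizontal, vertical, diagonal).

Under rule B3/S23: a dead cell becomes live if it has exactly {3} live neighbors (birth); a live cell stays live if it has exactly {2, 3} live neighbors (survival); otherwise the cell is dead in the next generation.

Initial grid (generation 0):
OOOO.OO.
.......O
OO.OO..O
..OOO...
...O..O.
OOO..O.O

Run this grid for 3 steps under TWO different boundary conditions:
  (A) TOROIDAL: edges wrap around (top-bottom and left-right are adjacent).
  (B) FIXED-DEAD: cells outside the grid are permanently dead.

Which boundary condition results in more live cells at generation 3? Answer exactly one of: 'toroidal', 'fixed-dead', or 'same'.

Answer: toroidal

Derivation:
Under TOROIDAL boundary, generation 3:
....OO..
O.......
O..O...O
O..O....
....OOO.
....O...
Population = 12

Under FIXED-DEAD boundary, generation 3:
.....OO.
....O..O
...O...O
...O...O
.......O
.....OO.
Population = 11

Comparison: toroidal=12, fixed-dead=11 -> toroidal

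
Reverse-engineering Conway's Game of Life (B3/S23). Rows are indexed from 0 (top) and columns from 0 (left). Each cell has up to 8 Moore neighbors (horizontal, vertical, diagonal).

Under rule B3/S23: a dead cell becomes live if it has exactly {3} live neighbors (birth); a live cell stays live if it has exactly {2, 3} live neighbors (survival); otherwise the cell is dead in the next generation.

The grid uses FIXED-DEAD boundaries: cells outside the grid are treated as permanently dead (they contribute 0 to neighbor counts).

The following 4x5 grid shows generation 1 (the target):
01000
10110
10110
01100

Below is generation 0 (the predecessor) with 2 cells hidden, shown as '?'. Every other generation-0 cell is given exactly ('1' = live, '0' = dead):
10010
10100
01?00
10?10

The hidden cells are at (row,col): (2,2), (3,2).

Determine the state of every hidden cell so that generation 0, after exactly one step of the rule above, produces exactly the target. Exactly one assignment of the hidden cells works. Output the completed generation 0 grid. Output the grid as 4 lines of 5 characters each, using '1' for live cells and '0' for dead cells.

Answer: 10010
10100
01100
10010

Derivation:
Hidden generation-0 cells (in order): (2,2), (3,2).
A hidden cell only influences target cells in its own 3x3 neighborhood. Try each of the 2^2 = 4 assignments, step the completed generation 0 forward once under B3/S23, and compare with the target:
  (2,2)=0 (3,2)=0 -> step gives (1,3)='0' but target has '1' -> reject
  (2,2)=0 (3,2)=1 -> step gives (1,3)='0' but target has '1' -> reject
  (2,2)=1 (3,2)=0 -> step reproduces the target at every cell -> ACCEPT
  (2,2)=1 (3,2)=1 -> step gives (2,2)='0' but target has '1' -> reject
Unique solution: (2,2)=live, (3,2)=dead.
Check: live-neighbor counts of every cell in the completed generation 0:
13211
25331
34331
13311
Applying B3/S23 to generation 0 with these counts gives:
01000
10110
10110
01100
which matches the target exactly.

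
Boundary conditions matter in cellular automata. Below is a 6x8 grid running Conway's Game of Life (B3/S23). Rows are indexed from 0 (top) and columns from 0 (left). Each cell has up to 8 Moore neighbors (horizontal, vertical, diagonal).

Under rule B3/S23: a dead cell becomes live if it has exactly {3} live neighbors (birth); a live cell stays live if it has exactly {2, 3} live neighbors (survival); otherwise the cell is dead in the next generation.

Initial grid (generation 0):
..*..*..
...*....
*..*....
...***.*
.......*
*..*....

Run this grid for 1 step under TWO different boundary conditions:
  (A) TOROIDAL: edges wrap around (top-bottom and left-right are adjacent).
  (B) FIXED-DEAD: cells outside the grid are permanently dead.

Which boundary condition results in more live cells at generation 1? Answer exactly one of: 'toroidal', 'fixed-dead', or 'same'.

Under TOROIDAL boundary, generation 1:
..***...
..***...
..**....
*..**.**
*..*..**
........
Population = 17

Under FIXED-DEAD boundary, generation 1:
........
..***...
..**....
...**.*.
...*..*.
........
Population = 10

Comparison: toroidal=17, fixed-dead=10 -> toroidal

Answer: toroidal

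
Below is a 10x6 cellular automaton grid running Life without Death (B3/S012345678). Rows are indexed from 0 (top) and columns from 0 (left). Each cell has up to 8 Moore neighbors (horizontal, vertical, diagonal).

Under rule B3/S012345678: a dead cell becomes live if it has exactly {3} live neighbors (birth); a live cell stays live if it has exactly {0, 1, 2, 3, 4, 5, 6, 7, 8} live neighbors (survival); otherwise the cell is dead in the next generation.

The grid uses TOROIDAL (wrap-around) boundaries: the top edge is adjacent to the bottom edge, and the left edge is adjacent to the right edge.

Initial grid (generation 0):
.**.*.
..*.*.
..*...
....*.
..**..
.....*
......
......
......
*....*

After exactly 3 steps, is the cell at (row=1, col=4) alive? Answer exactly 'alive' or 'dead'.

Answer: alive

Derivation:
Simulating step by step:
Generation 0 (given above): 12 live cells
Generation 1: 16 live cells
***.*.
..*.*.
..*...
..*.*.
..***.
.....*
......
......
......
**...*
Generation 2: 24 live cells
***.*.
..*.**
.**...
.**.*.
..****
...***
......
......
*.....
***..*
Generation 3: 35 live cells
***.*.
..*.**
***.**
***.**
******
..****
....*.
......
*....*
****.*

Cell (1,4) at generation 3: 1 -> alive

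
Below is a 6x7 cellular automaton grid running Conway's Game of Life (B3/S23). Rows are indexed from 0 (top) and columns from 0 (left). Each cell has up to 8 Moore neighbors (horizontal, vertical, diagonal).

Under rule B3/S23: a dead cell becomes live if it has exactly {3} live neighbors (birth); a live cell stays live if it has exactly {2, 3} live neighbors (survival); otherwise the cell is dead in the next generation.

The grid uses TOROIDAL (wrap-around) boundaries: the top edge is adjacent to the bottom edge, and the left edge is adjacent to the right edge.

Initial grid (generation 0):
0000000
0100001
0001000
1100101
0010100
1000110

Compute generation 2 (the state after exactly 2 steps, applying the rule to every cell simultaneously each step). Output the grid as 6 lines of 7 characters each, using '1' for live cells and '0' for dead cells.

Answer: 0000011
0100000
0011111
1010100
0110001
0001000

Derivation:
Simulating step by step:
Generation 0 (given above): 12 live cells
Generation 1: 16 live cells
1000011
0000000
0110011
1110110
0000100
0001110
Generation 2: 15 live cells
(generation 2 grid is the final answer)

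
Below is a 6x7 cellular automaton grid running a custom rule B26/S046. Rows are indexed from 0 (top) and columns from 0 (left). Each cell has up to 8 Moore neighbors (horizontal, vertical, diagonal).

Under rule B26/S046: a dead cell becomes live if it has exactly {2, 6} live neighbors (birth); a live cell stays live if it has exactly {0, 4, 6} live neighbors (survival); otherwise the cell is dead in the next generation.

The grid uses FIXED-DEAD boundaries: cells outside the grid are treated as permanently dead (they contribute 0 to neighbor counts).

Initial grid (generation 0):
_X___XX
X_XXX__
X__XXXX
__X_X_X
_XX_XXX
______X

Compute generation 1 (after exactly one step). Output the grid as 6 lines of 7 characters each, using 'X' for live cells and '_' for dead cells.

Answer: X______
___X_X_
___X___
X__X__X
_______
_XXXX__

Derivation:
Simulating step by step:
Generation 0 (given above): 21 live cells
Generation 1: 11 live cells
(generation 1 grid is the final answer)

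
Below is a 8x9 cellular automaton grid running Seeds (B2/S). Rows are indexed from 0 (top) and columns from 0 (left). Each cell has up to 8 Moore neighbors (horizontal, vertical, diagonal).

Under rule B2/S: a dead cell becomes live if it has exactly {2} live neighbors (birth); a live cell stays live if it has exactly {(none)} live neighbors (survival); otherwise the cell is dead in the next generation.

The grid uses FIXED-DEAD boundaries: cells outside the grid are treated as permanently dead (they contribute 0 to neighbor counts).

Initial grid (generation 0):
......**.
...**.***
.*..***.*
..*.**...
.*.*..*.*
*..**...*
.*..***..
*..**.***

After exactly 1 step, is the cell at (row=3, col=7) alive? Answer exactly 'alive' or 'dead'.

Answer: dead

Derivation:
Simulating step by step:
Generation 0 (given above): 33 live cells
Generation 1: 8 live cells
...**....
..*......
.........
*.......*
*........
.........
.........
.**......

Cell (3,7) at generation 1: 0 -> dead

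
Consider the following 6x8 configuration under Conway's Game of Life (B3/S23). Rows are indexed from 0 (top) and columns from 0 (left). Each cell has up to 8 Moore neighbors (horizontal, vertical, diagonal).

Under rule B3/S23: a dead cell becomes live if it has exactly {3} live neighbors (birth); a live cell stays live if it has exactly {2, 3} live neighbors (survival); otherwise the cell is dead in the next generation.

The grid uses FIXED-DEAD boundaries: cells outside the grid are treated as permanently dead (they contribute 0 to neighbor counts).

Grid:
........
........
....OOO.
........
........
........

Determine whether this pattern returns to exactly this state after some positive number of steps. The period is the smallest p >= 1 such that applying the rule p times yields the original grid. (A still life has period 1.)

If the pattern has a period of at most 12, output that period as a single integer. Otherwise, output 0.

Simulating and comparing each generation to the original:
Gen 0 (original, given above): 3 live cells
Gen 1: 3 live cells, differs from original
Gen 2: 3 live cells, MATCHES original -> period = 2

Answer: 2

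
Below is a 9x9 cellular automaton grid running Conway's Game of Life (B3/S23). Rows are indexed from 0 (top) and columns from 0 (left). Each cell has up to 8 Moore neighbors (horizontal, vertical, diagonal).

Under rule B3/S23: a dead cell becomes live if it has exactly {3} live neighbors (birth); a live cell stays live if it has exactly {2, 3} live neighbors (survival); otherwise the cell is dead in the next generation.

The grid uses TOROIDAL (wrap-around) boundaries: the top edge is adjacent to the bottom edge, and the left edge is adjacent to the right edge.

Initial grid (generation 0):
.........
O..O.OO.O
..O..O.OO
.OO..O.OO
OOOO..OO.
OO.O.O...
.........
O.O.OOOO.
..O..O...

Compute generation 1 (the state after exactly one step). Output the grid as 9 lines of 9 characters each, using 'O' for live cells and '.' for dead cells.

Answer: ....OOO..
O...OOO.O
..OO.O...
....OO...
...O.O.O.
O..OO.O.O
O.OO....O
.O.OOOO..
.O.OOO...

Derivation:
Simulating step by step:
Generation 0 (given above): 32 live cells
Generation 1: 34 live cells
(generation 1 grid is the final answer)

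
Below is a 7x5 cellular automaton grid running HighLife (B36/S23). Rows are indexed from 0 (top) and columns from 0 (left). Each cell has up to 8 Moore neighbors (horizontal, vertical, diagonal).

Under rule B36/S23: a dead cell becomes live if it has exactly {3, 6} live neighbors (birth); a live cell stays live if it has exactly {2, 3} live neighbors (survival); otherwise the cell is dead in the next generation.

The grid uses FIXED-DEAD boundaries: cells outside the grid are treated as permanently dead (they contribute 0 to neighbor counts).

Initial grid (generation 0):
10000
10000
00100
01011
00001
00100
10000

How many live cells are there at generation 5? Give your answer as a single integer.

Simulating step by step:
Generation 0 (given above): 9 live cells
Generation 1: 9 live cells
00000
01000
01110
00111
00101
00000
00000
Generation 2: 6 live cells
00000
01000
01001
00001
00101
00000
00000
Generation 3: 2 live cells
00000
00000
00000
00001
00010
00000
00000
Generation 4: 0 live cells
00000
00000
00000
00000
00000
00000
00000
Generation 5: 0 live cells
00000
00000
00000
00000
00000
00000
00000
Population at generation 5: 0

Answer: 0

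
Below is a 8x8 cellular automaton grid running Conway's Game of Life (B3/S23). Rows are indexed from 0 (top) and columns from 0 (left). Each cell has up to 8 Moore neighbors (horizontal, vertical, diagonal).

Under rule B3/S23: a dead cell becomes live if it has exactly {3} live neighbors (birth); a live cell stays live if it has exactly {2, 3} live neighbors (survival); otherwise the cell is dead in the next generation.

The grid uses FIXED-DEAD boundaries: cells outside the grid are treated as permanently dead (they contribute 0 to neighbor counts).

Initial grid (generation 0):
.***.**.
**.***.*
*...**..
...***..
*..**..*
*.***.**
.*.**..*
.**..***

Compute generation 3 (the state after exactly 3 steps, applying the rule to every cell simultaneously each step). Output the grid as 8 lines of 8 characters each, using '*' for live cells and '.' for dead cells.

Simulating step by step:
Generation 0 (given above): 36 live cells
Generation 1: 23 live cells
**.*.**.
*.......
***.....
......*.
.*.....*
*.....**
*.......
.*******
Generation 2: 21 live cells
**......
........
**......
*.*.....
.......*
**....**
*.***...
.******.
Generation 3: 16 live cells
(generation 3 grid is the final answer)

Answer: ........
........
**......
*.......
*.....**
****..**
*......*
.*...*..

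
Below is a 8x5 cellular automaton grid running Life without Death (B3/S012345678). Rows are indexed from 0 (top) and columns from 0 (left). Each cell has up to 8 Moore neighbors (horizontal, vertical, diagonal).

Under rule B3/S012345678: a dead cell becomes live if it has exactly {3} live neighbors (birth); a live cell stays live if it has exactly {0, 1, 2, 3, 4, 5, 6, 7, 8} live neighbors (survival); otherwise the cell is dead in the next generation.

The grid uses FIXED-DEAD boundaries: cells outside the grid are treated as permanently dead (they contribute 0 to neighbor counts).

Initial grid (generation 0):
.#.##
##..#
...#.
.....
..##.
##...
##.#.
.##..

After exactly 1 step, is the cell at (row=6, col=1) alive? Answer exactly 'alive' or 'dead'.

Answer: alive

Derivation:
Simulating step by step:
Generation 0 (given above): 16 live cells
Generation 1: 23 live cells
#####
##..#
...#.
..##.
.###.
##.#.
##.#.
###..

Cell (6,1) at generation 1: 1 -> alive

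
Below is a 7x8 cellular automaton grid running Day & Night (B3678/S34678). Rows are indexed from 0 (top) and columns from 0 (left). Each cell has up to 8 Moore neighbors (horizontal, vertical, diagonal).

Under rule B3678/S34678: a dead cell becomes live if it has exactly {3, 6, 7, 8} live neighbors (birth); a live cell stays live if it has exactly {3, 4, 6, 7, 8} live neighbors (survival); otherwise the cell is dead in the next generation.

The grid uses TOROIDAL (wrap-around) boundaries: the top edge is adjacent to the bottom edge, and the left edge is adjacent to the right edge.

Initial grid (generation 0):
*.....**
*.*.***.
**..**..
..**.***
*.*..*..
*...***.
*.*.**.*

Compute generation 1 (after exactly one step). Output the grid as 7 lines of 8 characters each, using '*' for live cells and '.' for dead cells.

Answer: *....*.*
*..**.**
**...**.
..**.***
......*.
*...*.*.
*..**.**

Derivation:
Simulating step by step:
Generation 0 (given above): 29 live cells
Generation 1: 26 live cells
(generation 1 grid is the final answer)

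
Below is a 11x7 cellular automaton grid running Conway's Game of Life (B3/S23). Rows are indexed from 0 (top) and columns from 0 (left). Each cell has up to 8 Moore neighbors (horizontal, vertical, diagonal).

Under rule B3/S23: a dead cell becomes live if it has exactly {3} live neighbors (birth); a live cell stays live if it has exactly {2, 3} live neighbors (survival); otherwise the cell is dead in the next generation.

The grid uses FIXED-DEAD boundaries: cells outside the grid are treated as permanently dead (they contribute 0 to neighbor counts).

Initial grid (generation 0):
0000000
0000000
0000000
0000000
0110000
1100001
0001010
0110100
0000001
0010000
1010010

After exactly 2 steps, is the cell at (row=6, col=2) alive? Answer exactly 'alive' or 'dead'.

Simulating step by step:
Generation 0 (given above): 15 live cells
Generation 1: 18 live cells
0000000
0000000
0000000
0000000
1110000
1100000
1001110
0011110
0111000
0100000
0100000
Generation 2: 11 live cells
0000000
0000000
0000000
0100000
1010000
0001100
1000010
0000010
0100000
1100000
0000000

Cell (6,2) at generation 2: 0 -> dead

Answer: dead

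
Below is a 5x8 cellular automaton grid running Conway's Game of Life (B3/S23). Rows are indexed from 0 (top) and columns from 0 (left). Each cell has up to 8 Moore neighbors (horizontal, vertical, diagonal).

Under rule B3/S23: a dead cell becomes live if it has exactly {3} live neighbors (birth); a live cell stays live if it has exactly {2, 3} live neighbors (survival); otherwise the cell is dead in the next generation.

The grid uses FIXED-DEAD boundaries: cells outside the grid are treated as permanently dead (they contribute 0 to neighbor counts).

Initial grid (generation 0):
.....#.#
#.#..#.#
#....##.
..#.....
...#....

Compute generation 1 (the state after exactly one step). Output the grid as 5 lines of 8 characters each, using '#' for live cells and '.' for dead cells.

Answer: ........
.#..##.#
.....##.
........
........

Derivation:
Simulating step by step:
Generation 0 (given above): 11 live cells
Generation 1: 6 live cells
(generation 1 grid is the final answer)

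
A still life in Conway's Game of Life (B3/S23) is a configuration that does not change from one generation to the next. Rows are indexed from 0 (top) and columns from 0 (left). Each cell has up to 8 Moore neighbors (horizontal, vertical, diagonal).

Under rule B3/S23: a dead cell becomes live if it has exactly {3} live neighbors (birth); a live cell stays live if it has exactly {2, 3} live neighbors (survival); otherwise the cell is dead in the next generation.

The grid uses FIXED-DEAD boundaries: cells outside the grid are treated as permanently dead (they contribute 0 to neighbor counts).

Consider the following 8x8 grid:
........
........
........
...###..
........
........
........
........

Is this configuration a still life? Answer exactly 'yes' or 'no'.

Answer: no

Derivation:
Compute generation 1 and compare to generation 0 (given above):
Generation 1:
........
........
....#...
....#...
....#...
........
........
........
Cell (2,4) differs: gen0=0 vs gen1=1 -> NOT a still life.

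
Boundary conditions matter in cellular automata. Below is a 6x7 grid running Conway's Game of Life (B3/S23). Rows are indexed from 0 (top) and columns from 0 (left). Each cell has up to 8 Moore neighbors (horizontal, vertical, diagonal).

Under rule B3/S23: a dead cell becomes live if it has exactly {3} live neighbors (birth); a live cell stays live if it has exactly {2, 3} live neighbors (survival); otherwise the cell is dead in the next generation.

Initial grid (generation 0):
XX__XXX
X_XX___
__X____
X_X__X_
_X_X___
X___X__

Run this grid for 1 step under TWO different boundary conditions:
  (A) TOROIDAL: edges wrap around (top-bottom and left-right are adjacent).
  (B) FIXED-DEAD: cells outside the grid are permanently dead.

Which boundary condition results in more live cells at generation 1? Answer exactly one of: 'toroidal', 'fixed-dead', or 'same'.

Under TOROIDAL boundary, generation 1:
__X_XX_
X_XXXX_
__X___X
__XX___
XXXXX_X
__XXX__
Population = 21

Under FIXED-DEAD boundary, generation 1:
XXXXXX_
X_XXXX_
__X____
__XX___
XXXXX__
_______
Population = 19

Comparison: toroidal=21, fixed-dead=19 -> toroidal

Answer: toroidal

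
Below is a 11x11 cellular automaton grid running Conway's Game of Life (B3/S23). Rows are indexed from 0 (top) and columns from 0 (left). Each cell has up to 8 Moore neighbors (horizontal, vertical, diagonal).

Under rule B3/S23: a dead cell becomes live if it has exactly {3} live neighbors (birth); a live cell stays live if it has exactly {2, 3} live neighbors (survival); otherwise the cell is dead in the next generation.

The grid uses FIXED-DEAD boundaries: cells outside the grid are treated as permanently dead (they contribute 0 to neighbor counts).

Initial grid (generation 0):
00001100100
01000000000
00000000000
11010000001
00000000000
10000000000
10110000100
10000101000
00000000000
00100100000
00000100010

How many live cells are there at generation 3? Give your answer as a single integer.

Answer: 10

Derivation:
Simulating step by step:
Generation 0 (given above): 20 live cells
Generation 1: 9 live cells
00000000000
00000000000
11100000000
00000000000
11000000000
01000000000
10000000000
01000000000
00000010000
00000000000
00000000000
Generation 2: 8 live cells
00000000000
01000000000
01000000000
00100000000
11000000000
01000000000
11000000000
00000000000
00000000000
00000000000
00000000000
Generation 3: 10 live cells
00000000000
00000000000
01100000000
10100000000
11100000000
00100000000
11000000000
00000000000
00000000000
00000000000
00000000000
Population at generation 3: 10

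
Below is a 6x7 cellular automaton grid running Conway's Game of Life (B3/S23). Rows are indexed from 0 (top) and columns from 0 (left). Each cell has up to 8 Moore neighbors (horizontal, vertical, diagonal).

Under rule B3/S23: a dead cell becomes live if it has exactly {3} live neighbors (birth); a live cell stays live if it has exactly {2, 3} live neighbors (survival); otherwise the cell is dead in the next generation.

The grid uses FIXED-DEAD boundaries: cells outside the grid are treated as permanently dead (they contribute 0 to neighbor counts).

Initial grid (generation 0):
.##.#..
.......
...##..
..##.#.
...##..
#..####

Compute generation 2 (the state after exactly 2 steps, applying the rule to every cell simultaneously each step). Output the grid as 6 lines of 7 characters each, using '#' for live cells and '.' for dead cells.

Answer: .......
..#.#..
.##.##.
..#.##.
....###
.......

Derivation:
Simulating step by step:
Generation 0 (given above): 15 live cells
Generation 1: 10 live cells
.......
..#.#..
..###..
..#..#.
......#
...#.#.
Generation 2: 12 live cells
(generation 2 grid is the final answer)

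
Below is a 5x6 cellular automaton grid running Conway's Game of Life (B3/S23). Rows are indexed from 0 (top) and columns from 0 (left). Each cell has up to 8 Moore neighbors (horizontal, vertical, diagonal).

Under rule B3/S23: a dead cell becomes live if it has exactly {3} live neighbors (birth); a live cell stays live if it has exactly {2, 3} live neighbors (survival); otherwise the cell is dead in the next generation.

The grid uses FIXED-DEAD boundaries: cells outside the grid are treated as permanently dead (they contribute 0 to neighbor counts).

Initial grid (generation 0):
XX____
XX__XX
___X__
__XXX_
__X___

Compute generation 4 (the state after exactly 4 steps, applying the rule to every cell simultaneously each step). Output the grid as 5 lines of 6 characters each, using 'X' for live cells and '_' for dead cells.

Simulating step by step:
Generation 0 (given above): 11 live cells
Generation 1: 11 live cells
XX____
XXX_X_
_X___X
__X_X_
__X___
Generation 2: 10 live cells
X_X___
__X___
X___XX
_XXX__
___X__
Generation 3: 7 live cells
_X____
___X__
____X_
_XXX__
___X__
Generation 4: 5 live cells
(generation 4 grid is the final answer)

Answer: ______
______
____X_
__XXX_
___X__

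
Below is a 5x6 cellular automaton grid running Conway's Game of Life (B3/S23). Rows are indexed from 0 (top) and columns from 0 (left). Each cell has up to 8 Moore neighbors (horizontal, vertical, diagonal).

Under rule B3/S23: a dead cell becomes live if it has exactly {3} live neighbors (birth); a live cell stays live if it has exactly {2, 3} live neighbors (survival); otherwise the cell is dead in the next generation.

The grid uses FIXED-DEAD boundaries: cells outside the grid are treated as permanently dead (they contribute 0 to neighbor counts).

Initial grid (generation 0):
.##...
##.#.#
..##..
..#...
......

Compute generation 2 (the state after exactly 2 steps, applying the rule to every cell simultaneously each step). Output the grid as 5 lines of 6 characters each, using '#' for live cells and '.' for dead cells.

Answer: ####..
#...#.
......
..###.
......

Derivation:
Simulating step by step:
Generation 0 (given above): 9 live cells
Generation 1: 10 live cells
###...
#..##.
...##.
..##..
......
Generation 2: 9 live cells
(generation 2 grid is the final answer)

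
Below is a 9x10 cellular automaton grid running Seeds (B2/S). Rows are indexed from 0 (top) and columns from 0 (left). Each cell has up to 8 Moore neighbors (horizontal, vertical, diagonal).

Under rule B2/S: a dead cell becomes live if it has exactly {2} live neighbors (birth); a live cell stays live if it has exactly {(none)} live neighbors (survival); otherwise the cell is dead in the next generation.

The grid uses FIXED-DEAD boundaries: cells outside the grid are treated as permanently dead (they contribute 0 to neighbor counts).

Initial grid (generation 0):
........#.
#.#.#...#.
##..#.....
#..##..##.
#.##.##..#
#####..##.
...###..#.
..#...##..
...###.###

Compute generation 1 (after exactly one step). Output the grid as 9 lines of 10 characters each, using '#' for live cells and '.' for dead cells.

Simulating step by step:
Generation 0 (given above): 39 live cells
Generation 1: 12 live cells
(generation 1 grid is the final answer)

Answer: .#.#...#.#
.....#.#.#
.........#
.........#
..........
..........
#........#
..........
..#.......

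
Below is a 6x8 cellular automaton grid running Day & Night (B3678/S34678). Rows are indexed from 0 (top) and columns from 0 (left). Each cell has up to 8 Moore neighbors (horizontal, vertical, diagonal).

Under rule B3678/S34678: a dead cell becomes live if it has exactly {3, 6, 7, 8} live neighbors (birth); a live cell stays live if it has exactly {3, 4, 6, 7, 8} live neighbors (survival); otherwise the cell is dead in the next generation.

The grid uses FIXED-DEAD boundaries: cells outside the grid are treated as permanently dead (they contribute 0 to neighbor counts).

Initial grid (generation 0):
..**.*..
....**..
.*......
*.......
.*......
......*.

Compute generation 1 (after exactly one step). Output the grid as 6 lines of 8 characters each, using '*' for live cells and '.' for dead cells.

Simulating step by step:
Generation 0 (given above): 9 live cells
Generation 1: 4 live cells
(generation 1 grid is the final answer)

Answer: ........
..***...
........
.*......
........
........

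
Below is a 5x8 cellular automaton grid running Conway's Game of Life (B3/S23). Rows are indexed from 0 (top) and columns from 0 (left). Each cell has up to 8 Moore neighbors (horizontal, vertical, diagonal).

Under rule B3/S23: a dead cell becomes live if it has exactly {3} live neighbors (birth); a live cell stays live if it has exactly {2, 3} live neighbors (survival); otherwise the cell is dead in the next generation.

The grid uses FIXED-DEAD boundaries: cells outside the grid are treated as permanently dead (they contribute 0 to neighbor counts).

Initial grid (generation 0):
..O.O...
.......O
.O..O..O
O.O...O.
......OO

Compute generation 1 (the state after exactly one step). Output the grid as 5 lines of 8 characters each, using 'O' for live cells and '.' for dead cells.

Answer: ........
...O....
.O....OO
.O...OO.
......OO

Derivation:
Simulating step by step:
Generation 0 (given above): 11 live cells
Generation 1: 9 live cells
(generation 1 grid is the final answer)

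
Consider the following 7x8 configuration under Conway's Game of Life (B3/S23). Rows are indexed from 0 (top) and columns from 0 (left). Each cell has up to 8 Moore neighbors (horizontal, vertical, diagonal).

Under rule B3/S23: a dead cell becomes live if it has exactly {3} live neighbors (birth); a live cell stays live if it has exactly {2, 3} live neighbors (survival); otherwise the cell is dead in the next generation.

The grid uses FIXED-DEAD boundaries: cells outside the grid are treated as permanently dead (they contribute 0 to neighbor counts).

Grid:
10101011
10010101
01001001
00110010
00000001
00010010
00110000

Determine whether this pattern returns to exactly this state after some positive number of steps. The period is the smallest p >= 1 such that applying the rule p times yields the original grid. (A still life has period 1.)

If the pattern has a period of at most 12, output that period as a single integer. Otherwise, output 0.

Simulating and comparing each generation to the original:
Gen 0 (original, given above): 20 live cells
Gen 1: 27 live cells, differs from original
Gen 2: 18 live cells, differs from original
Gen 3: 23 live cells, differs from original
Gen 4: 19 live cells, differs from original
Gen 5: 16 live cells, differs from original
Gen 6: 18 live cells, differs from original
Gen 7: 16 live cells, differs from original
Gen 8: 16 live cells, differs from original
Gen 9: 13 live cells, differs from original
Gen 10: 16 live cells, differs from original
Gen 11: 17 live cells, differs from original
Gen 12: 15 live cells, differs from original
No period found within 12 steps.

Answer: 0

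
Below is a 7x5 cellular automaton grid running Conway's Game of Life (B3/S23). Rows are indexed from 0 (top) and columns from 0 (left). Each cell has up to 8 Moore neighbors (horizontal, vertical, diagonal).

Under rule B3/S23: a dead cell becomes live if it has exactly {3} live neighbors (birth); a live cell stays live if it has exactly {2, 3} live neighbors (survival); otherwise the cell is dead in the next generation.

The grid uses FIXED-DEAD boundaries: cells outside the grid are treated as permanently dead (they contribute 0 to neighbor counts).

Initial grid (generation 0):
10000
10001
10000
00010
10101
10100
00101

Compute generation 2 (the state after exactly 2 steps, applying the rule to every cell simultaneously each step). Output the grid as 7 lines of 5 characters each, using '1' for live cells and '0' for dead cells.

Simulating step by step:
Generation 0 (given above): 12 live cells
Generation 1: 8 live cells
00000
11000
00000
01010
00100
00100
01010
Generation 2: 11 live cells
(generation 2 grid is the final answer)

Answer: 00000
00000
11100
00100
01110
01110
00100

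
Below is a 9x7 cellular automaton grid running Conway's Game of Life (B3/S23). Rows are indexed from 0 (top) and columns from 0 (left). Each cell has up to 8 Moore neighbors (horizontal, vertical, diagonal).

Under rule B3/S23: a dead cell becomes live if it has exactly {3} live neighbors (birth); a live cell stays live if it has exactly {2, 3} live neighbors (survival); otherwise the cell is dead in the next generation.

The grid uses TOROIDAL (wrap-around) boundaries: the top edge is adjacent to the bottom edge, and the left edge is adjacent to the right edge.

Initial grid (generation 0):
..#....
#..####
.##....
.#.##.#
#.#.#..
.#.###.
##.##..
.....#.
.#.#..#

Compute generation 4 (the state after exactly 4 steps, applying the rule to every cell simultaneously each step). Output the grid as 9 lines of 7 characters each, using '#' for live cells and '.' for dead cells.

Simulating step by step:
Generation 0 (given above): 27 live cells
Generation 1: 23 live cells
.##....
#..####
.#.....
....##.
#.....#
.....##
##.#..#
.#.#.##
..#....
Generation 2: 28 live cells
###.###
#..####
#..#...
#....##
#...#..
.#...#.
.#.....
.#.####
#..#...
Generation 3: 19 live cells
..#....
.......
.#.#...
##..##.
##..#..
##.....
.#....#
.#.####
.......
Generation 4: 25 live cells
(generation 4 grid is the final answer)

Answer: .......
..#....
###.#..
...####
..#.##.
..#...#
.#..#.#
..#.###
..####.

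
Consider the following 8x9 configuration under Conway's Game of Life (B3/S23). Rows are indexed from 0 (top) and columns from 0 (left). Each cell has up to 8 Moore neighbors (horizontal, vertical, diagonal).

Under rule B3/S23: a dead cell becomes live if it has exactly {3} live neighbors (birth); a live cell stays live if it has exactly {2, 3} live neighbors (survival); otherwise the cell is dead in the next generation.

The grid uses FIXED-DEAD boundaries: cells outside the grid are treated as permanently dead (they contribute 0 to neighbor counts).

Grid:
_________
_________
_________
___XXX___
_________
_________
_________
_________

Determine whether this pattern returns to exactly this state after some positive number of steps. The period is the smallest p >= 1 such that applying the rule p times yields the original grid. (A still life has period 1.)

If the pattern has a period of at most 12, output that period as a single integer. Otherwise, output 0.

Answer: 2

Derivation:
Simulating and comparing each generation to the original:
Gen 0 (original, given above): 3 live cells
Gen 1: 3 live cells, differs from original
Gen 2: 3 live cells, MATCHES original -> period = 2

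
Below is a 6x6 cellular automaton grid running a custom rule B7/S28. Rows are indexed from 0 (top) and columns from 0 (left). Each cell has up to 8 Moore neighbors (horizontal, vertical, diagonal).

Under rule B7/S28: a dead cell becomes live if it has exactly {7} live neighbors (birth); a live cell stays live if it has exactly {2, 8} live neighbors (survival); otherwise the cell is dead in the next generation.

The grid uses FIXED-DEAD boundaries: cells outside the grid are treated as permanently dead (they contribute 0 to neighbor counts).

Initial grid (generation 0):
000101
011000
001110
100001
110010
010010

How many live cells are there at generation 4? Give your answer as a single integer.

Answer: 0

Derivation:
Simulating step by step:
Generation 0 (given above): 14 live cells
Generation 1: 6 live cells
000000
010000
000010
100001
000010
010000
Generation 2: 1 live cells
000000
000000
000000
000001
000000
000000
Generation 3: 0 live cells
000000
000000
000000
000000
000000
000000
Generation 4: 0 live cells
000000
000000
000000
000000
000000
000000
Population at generation 4: 0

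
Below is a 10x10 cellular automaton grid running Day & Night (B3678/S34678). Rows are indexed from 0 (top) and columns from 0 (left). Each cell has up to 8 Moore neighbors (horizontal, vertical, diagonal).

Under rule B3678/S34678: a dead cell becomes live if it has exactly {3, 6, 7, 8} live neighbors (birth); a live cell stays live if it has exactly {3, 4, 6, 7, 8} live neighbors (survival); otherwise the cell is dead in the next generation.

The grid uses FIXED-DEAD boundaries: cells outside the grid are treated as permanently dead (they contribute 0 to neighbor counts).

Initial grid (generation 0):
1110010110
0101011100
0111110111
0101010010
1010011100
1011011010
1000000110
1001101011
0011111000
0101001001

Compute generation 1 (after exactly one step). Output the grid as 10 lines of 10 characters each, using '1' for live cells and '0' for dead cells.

Simulating step by step:
Generation 0 (given above): 52 live cells
Generation 1: 51 live cells
(generation 1 grid is the final answer)

Answer: 0110100100
0011111011
1111111110
1111111011
0010010110
0000110110
0010000010
0111101010
0110001011
0001000000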